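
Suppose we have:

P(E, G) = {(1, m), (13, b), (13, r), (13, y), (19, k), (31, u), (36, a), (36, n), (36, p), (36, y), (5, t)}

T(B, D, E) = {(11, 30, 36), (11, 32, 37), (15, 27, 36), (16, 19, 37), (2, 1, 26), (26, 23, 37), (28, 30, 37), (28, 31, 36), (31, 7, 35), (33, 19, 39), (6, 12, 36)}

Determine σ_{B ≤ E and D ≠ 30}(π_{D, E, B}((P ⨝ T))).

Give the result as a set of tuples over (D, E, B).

{(12, 36, 6), (27, 36, 15), (31, 36, 28)}

Natural join on E: {(36, a, 11, 30), (36, a, 15, 27), (36, a, 28, 31), (36, a, 6, 12), (36, n, 11, 30), (36, n, 15, 27), (36, n, 28, 31), (36, n, 6, 12), (36, p, 11, 30), (36, p, 15, 27), (36, p, 28, 31), (36, p, 6, 12), (36, y, 11, 30), (36, y, 15, 27), (36, y, 28, 31), (36, y, 6, 12)}
π[D, E, B]: project onto (D, E, B) (12 duplicate(s) eliminated) → {(12, 36, 6), (27, 36, 15), (30, 36, 11), (31, 36, 28)}
Filtering on B ≤ E and D ≠ 30 leaves {(12, 36, 6), (27, 36, 15), (31, 36, 28)}.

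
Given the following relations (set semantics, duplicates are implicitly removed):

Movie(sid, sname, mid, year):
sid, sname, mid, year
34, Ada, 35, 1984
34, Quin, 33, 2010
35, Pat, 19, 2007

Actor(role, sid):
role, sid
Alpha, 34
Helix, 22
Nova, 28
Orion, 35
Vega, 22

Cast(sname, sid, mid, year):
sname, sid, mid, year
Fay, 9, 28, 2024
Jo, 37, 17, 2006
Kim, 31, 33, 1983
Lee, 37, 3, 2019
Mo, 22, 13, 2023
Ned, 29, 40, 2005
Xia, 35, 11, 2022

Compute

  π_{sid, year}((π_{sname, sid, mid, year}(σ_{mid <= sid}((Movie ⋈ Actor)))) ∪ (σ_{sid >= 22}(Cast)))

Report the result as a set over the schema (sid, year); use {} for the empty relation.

Natural join on sid: {(34, Ada, 35, 1984, Alpha), (34, Quin, 33, 2010, Alpha), (35, Pat, 19, 2007, Orion)}
Filtering on mid <= sid leaves {(34, Quin, 33, 2010, Alpha), (35, Pat, 19, 2007, Orion)}.
Keep only column(s) sname, sid, mid, year: {(Pat, 35, 19, 2007), (Quin, 34, 33, 2010)}
Filtering on sid >= 22 leaves {(Jo, 37, 17, 2006), (Kim, 31, 33, 1983), (Lee, 37, 3, 2019), (Mo, 22, 13, 2023), (Ned, 29, 40, 2005), (Xia, 35, 11, 2022)}.
Taking the union: {(Jo, 37, 17, 2006), (Kim, 31, 33, 1983), (Lee, 37, 3, 2019), (Mo, 22, 13, 2023), (Ned, 29, 40, 2005), (Pat, 35, 19, 2007), (Quin, 34, 33, 2010), (Xia, 35, 11, 2022)}
Keep only column(s) sid, year: {(22, 2023), (29, 2005), (31, 1983), (34, 2010), (35, 2007), (35, 2022), (37, 2006), (37, 2019)}

{(22, 2023), (29, 2005), (31, 1983), (34, 2010), (35, 2007), (35, 2022), (37, 2006), (37, 2019)}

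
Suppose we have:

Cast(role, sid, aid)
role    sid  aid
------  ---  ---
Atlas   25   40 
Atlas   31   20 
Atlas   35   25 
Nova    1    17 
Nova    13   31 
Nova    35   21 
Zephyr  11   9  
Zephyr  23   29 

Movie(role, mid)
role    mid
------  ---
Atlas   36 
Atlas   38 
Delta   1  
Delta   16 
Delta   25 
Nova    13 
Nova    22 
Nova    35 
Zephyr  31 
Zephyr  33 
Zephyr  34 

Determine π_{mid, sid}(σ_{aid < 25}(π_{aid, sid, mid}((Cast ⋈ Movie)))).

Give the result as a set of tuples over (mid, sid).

{(13, 1), (13, 35), (22, 1), (22, 35), (31, 11), (33, 11), (34, 11), (35, 1), (35, 35), (36, 31), (38, 31)}

Cast ⋈ Movie (natural join on role): {(Atlas, 25, 40, 36), (Atlas, 25, 40, 38), (Atlas, 31, 20, 36), (Atlas, 31, 20, 38), (Atlas, 35, 25, 36), (Atlas, 35, 25, 38), (Nova, 1, 17, 13), (Nova, 1, 17, 22), (Nova, 1, 17, 35), (Nova, 13, 31, 13), (Nova, 13, 31, 22), (Nova, 13, 31, 35), (Nova, 35, 21, 13), (Nova, 35, 21, 22), (Nova, 35, 21, 35), (Zephyr, 11, 9, 31), (Zephyr, 11, 9, 33), (Zephyr, 11, 9, 34), (Zephyr, 23, 29, 31), (Zephyr, 23, 29, 33), (Zephyr, 23, 29, 34)}
Projecting to aid, sid, mid: {(17, 1, 13), (17, 1, 22), (17, 1, 35), (20, 31, 36), (20, 31, 38), (21, 35, 13), (21, 35, 22), (21, 35, 35), (25, 35, 36), (25, 35, 38), (29, 23, 31), (29, 23, 33), (29, 23, 34), (31, 13, 13), (31, 13, 22), (31, 13, 35), (40, 25, 36), (40, 25, 38), (9, 11, 31), (9, 11, 33), (9, 11, 34)}
Apply σ_{aid < 25}; surviving tuples: {(17, 1, 13), (17, 1, 22), (17, 1, 35), (20, 31, 36), (20, 31, 38), (21, 35, 13), (21, 35, 22), (21, 35, 35), (9, 11, 31), (9, 11, 33), (9, 11, 34)}
Projecting to mid, sid: {(13, 1), (13, 35), (22, 1), (22, 35), (31, 11), (33, 11), (34, 11), (35, 1), (35, 35), (36, 31), (38, 31)}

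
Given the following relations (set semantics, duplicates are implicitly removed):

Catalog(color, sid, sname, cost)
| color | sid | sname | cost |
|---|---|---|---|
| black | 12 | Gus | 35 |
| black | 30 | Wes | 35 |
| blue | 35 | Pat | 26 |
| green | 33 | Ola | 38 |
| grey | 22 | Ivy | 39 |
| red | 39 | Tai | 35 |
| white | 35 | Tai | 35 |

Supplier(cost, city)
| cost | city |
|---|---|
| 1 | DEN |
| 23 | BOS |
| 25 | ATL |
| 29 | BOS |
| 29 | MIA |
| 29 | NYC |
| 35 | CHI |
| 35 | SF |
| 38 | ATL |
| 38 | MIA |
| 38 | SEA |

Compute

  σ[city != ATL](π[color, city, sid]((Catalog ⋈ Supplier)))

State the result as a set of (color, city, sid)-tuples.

{(black, CHI, 12), (black, CHI, 30), (black, SF, 12), (black, SF, 30), (green, MIA, 33), (green, SEA, 33), (red, CHI, 39), (red, SF, 39), (white, CHI, 35), (white, SF, 35)}

Joining Catalog and Supplier on cost yields {(black, 12, Gus, 35, CHI), (black, 12, Gus, 35, SF), (black, 30, Wes, 35, CHI), (black, 30, Wes, 35, SF), (green, 33, Ola, 38, ATL), (green, 33, Ola, 38, MIA), (green, 33, Ola, 38, SEA), (red, 39, Tai, 35, CHI), (red, 39, Tai, 35, SF), (white, 35, Tai, 35, CHI), (white, 35, Tai, 35, SF)}.
π_{color, city, sid} gives {(black, CHI, 12), (black, CHI, 30), (black, SF, 12), (black, SF, 30), (green, ATL, 33), (green, MIA, 33), (green, SEA, 33), (red, CHI, 39), (red, SF, 39), (white, CHI, 35), (white, SF, 35)}.
Apply σ_{city != ATL}; surviving tuples: {(black, CHI, 12), (black, CHI, 30), (black, SF, 12), (black, SF, 30), (green, MIA, 33), (green, SEA, 33), (red, CHI, 39), (red, SF, 39), (white, CHI, 35), (white, SF, 35)}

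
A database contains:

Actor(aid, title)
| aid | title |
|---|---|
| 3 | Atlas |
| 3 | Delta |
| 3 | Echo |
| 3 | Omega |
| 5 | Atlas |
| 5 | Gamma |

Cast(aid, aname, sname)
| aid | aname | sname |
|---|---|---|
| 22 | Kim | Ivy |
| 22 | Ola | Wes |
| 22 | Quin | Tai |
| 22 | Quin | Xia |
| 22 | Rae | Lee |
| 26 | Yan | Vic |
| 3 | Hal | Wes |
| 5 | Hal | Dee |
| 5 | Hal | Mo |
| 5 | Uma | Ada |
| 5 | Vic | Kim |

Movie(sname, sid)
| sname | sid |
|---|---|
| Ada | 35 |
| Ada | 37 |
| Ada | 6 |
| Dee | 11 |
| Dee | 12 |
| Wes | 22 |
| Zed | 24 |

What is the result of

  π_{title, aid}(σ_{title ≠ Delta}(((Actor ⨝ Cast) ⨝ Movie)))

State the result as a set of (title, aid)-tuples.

Joining Actor and Cast on aid yields {(3, Atlas, Hal, Wes), (3, Delta, Hal, Wes), (3, Echo, Hal, Wes), (3, Omega, Hal, Wes), (5, Atlas, Hal, Dee), (5, Atlas, Hal, Mo), (5, Atlas, Uma, Ada), (5, Atlas, Vic, Kim), (5, Gamma, Hal, Dee), (5, Gamma, Hal, Mo), (5, Gamma, Uma, Ada), (5, Gamma, Vic, Kim)}.
Joining (Actor ⨝ Cast) and Movie on sname yields {(3, Atlas, Hal, Wes, 22), (3, Delta, Hal, Wes, 22), (3, Echo, Hal, Wes, 22), (3, Omega, Hal, Wes, 22), (5, Atlas, Hal, Dee, 11), (5, Atlas, Hal, Dee, 12), (5, Atlas, Uma, Ada, 35), (5, Atlas, Uma, Ada, 37), (5, Atlas, Uma, Ada, 6), (5, Gamma, Hal, Dee, 11), (5, Gamma, Hal, Dee, 12), (5, Gamma, Uma, Ada, 35), (5, Gamma, Uma, Ada, 37), (5, Gamma, Uma, Ada, 6)}.
Apply σ_{title ≠ Delta}; surviving tuples: {(3, Atlas, Hal, Wes, 22), (3, Echo, Hal, Wes, 22), (3, Omega, Hal, Wes, 22), (5, Atlas, Hal, Dee, 11), (5, Atlas, Hal, Dee, 12), (5, Atlas, Uma, Ada, 35), (5, Atlas, Uma, Ada, 37), (5, Atlas, Uma, Ada, 6), (5, Gamma, Hal, Dee, 11), (5, Gamma, Hal, Dee, 12), (5, Gamma, Uma, Ada, 35), (5, Gamma, Uma, Ada, 37), (5, Gamma, Uma, Ada, 6)}
π[title, aid]: project onto (title, aid) (8 duplicate(s) eliminated) → {(Atlas, 3), (Atlas, 5), (Echo, 3), (Gamma, 5), (Omega, 3)}

{(Atlas, 3), (Atlas, 5), (Echo, 3), (Gamma, 5), (Omega, 3)}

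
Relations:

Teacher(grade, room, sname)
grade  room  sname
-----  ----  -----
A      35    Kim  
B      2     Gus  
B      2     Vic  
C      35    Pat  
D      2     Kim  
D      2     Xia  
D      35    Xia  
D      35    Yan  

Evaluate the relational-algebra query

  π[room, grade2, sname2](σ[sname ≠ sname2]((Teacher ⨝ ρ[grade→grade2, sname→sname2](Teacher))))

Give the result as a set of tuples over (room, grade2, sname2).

{(2, B, Gus), (2, B, Vic), (2, D, Kim), (2, D, Xia), (35, A, Kim), (35, C, Pat), (35, D, Xia), (35, D, Yan)}

ρ[grade→grade2, sname→sname2]: schema becomes (grade2, room, sname2); tuples unchanged.
Joining Teacher and ρ[grade→grade2, sname→sname2](Teacher) on room yields {(A, 35, Kim, A, Kim), (A, 35, Kim, C, Pat), (A, 35, Kim, D, Xia), (A, 35, Kim, D, Yan), (B, 2, Gus, B, Gus), (B, 2, Gus, B, Vic), (B, 2, Gus, D, Kim), (B, 2, Gus, D, Xia), (B, 2, Vic, B, Gus), (B, 2, Vic, B, Vic), (B, 2, Vic, D, Kim), (B, 2, Vic, D, Xia), (C, 35, Pat, A, Kim), (C, 35, Pat, C, Pat), (C, 35, Pat, D, Xia), (C, 35, Pat, D, Yan), (D, 2, Kim, B, Gus), (D, 2, Kim, B, Vic), (D, 2, Kim, D, Kim), (D, 2, Kim, D, Xia), (D, 2, Xia, B, Gus), (D, 2, Xia, B, Vic), (D, 2, Xia, D, Kim), (D, 2, Xia, D, Xia), (D, 35, Xia, A, Kim), (D, 35, Xia, C, Pat), (D, 35, Xia, D, Xia), (D, 35, Xia, D, Yan), (D, 35, Yan, A, Kim), (D, 35, Yan, C, Pat), (D, 35, Yan, D, Xia), (D, 35, Yan, D, Yan)}.
Filtering on sname ≠ sname2 leaves {(A, 35, Kim, C, Pat), (A, 35, Kim, D, Xia), (A, 35, Kim, D, Yan), (B, 2, Gus, B, Vic), (B, 2, Gus, D, Kim), (B, 2, Gus, D, Xia), (B, 2, Vic, B, Gus), (B, 2, Vic, D, Kim), (B, 2, Vic, D, Xia), (C, 35, Pat, A, Kim), (C, 35, Pat, D, Xia), (C, 35, Pat, D, Yan), (D, 2, Kim, B, Gus), (D, 2, Kim, B, Vic), (D, 2, Kim, D, Xia), (D, 2, Xia, B, Gus), (D, 2, Xia, B, Vic), (D, 2, Xia, D, Kim), (D, 35, Xia, A, Kim), (D, 35, Xia, C, Pat), (D, 35, Xia, D, Yan), (D, 35, Yan, A, Kim), (D, 35, Yan, C, Pat), (D, 35, Yan, D, Xia)}.
π[room, grade2, sname2]: project onto (room, grade2, sname2) (16 duplicate(s) eliminated) → {(2, B, Gus), (2, B, Vic), (2, D, Kim), (2, D, Xia), (35, A, Kim), (35, C, Pat), (35, D, Xia), (35, D, Yan)}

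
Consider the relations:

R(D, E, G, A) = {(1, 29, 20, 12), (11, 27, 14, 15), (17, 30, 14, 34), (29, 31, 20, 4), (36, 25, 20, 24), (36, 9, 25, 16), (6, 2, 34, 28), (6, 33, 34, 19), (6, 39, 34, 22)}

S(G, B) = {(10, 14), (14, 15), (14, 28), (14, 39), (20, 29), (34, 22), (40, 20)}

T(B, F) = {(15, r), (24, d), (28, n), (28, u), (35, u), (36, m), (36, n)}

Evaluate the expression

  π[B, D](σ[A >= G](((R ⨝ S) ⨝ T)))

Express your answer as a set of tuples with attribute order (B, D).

R ⋈ S (natural join on G): {(1, 29, 20, 12, 29), (11, 27, 14, 15, 15), (11, 27, 14, 15, 28), (11, 27, 14, 15, 39), (17, 30, 14, 34, 15), (17, 30, 14, 34, 28), (17, 30, 14, 34, 39), (29, 31, 20, 4, 29), (36, 25, 20, 24, 29), (6, 2, 34, 28, 22), (6, 33, 34, 19, 22), (6, 39, 34, 22, 22)}
(R ⨝ S) ⋈ T (natural join on B): {(11, 27, 14, 15, 15, r), (11, 27, 14, 15, 28, n), (11, 27, 14, 15, 28, u), (17, 30, 14, 34, 15, r), (17, 30, 14, 34, 28, n), (17, 30, 14, 34, 28, u)}
σ[A >= G]: keep tuples satisfying A >= G → {(11, 27, 14, 15, 15, r), (11, 27, 14, 15, 28, n), (11, 27, 14, 15, 28, u), (17, 30, 14, 34, 15, r), (17, 30, 14, 34, 28, n), (17, 30, 14, 34, 28, u)}
π_{B, D} gives {(15, 11), (15, 17), (28, 11), (28, 17)} (2 duplicate(s) eliminated).

{(15, 11), (15, 17), (28, 11), (28, 17)}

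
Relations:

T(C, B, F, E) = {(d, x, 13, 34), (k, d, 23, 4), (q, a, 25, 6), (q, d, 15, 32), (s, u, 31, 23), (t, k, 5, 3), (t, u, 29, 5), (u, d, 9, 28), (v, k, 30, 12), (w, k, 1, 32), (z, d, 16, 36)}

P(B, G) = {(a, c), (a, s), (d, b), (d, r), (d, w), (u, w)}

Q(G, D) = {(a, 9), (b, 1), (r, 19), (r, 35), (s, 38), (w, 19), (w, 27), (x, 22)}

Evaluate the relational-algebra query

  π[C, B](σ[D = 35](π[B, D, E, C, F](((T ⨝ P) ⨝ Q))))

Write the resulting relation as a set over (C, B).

{(k, d), (q, d), (u, d), (z, d)}

Natural join on B: {(k, d, 23, 4, b), (k, d, 23, 4, r), (k, d, 23, 4, w), (q, a, 25, 6, c), (q, a, 25, 6, s), (q, d, 15, 32, b), (q, d, 15, 32, r), (q, d, 15, 32, w), (s, u, 31, 23, w), (t, u, 29, 5, w), (u, d, 9, 28, b), (u, d, 9, 28, r), (u, d, 9, 28, w), (z, d, 16, 36, b), (z, d, 16, 36, r), (z, d, 16, 36, w)}
Natural join on G: {(k, d, 23, 4, b, 1), (k, d, 23, 4, r, 19), (k, d, 23, 4, r, 35), (k, d, 23, 4, w, 19), (k, d, 23, 4, w, 27), (q, a, 25, 6, s, 38), (q, d, 15, 32, b, 1), (q, d, 15, 32, r, 19), (q, d, 15, 32, r, 35), (q, d, 15, 32, w, 19), (q, d, 15, 32, w, 27), (s, u, 31, 23, w, 19), (s, u, 31, 23, w, 27), (t, u, 29, 5, w, 19), (t, u, 29, 5, w, 27), (u, d, 9, 28, b, 1), (u, d, 9, 28, r, 19), (u, d, 9, 28, r, 35), (u, d, 9, 28, w, 19), (u, d, 9, 28, w, 27), (z, d, 16, 36, b, 1), (z, d, 16, 36, r, 19), (z, d, 16, 36, r, 35), (z, d, 16, 36, w, 19), (z, d, 16, 36, w, 27)}
Projecting to B, D, E, C, F (4 duplicate(s) eliminated): {(a, 38, 6, q, 25), (d, 1, 28, u, 9), (d, 1, 32, q, 15), (d, 1, 36, z, 16), (d, 1, 4, k, 23), (d, 19, 28, u, 9), (d, 19, 32, q, 15), (d, 19, 36, z, 16), (d, 19, 4, k, 23), (d, 27, 28, u, 9), (d, 27, 32, q, 15), (d, 27, 36, z, 16), (d, 27, 4, k, 23), (d, 35, 28, u, 9), (d, 35, 32, q, 15), (d, 35, 36, z, 16), (d, 35, 4, k, 23), (u, 19, 23, s, 31), (u, 19, 5, t, 29), (u, 27, 23, s, 31), (u, 27, 5, t, 29)}
Apply σ_{D = 35}; surviving tuples: {(d, 35, 28, u, 9), (d, 35, 32, q, 15), (d, 35, 36, z, 16), (d, 35, 4, k, 23)}
Projecting to C, B: {(k, d), (q, d), (u, d), (z, d)}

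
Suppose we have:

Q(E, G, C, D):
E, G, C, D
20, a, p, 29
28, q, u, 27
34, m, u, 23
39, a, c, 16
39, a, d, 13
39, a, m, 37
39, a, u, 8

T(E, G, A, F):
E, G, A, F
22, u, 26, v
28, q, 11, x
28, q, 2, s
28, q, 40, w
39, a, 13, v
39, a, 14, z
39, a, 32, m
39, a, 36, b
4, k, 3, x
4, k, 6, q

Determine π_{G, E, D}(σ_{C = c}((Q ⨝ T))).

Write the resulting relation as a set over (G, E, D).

Q ⋈ T (natural join on E, G): {(28, q, u, 27, 11, x), (28, q, u, 27, 2, s), (28, q, u, 27, 40, w), (39, a, c, 16, 13, v), (39, a, c, 16, 14, z), (39, a, c, 16, 32, m), (39, a, c, 16, 36, b), (39, a, d, 13, 13, v), (39, a, d, 13, 14, z), (39, a, d, 13, 32, m), (39, a, d, 13, 36, b), (39, a, m, 37, 13, v), (39, a, m, 37, 14, z), (39, a, m, 37, 32, m), (39, a, m, 37, 36, b), (39, a, u, 8, 13, v), (39, a, u, 8, 14, z), (39, a, u, 8, 32, m), (39, a, u, 8, 36, b)}
σ[C = c]: keep tuples satisfying C = c → {(39, a, c, 16, 13, v), (39, a, c, 16, 14, z), (39, a, c, 16, 32, m), (39, a, c, 16, 36, b)}
π_{G, E, D} gives {(a, 39, 16)} (3 duplicate(s) eliminated).

{(a, 39, 16)}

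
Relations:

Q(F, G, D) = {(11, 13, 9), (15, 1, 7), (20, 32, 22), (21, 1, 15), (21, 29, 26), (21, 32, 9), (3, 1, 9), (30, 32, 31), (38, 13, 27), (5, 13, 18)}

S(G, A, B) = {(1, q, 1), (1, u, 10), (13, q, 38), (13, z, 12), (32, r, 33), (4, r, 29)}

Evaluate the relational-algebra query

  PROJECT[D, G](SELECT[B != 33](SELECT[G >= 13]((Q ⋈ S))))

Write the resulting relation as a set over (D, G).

Q ⋈ S (natural join on G): {(11, 13, 9, q, 38), (11, 13, 9, z, 12), (15, 1, 7, q, 1), (15, 1, 7, u, 10), (20, 32, 22, r, 33), (21, 1, 15, q, 1), (21, 1, 15, u, 10), (21, 32, 9, r, 33), (3, 1, 9, q, 1), (3, 1, 9, u, 10), (30, 32, 31, r, 33), (38, 13, 27, q, 38), (38, 13, 27, z, 12), (5, 13, 18, q, 38), (5, 13, 18, z, 12)}
Apply σ_{G >= 13}; surviving tuples: {(11, 13, 9, q, 38), (11, 13, 9, z, 12), (20, 32, 22, r, 33), (21, 32, 9, r, 33), (30, 32, 31, r, 33), (38, 13, 27, q, 38), (38, 13, 27, z, 12), (5, 13, 18, q, 38), (5, 13, 18, z, 12)}
Apply σ_{B != 33}; surviving tuples: {(11, 13, 9, q, 38), (11, 13, 9, z, 12), (38, 13, 27, q, 38), (38, 13, 27, z, 12), (5, 13, 18, q, 38), (5, 13, 18, z, 12)}
Projecting to D, G (3 duplicate(s) eliminated): {(18, 13), (27, 13), (9, 13)}

{(18, 13), (27, 13), (9, 13)}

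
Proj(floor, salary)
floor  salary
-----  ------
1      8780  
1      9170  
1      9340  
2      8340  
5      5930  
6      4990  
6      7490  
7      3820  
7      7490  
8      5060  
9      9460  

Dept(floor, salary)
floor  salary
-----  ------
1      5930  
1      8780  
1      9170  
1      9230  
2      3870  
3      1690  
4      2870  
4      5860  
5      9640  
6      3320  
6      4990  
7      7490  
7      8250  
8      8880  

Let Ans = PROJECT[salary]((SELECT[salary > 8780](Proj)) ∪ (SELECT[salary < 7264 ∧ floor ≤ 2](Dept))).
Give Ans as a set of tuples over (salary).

{3870, 5930, 9170, 9340, 9460}

Apply σ_{salary > 8780}; surviving tuples: {(1, 9170), (1, 9340), (9, 9460)}
Apply σ_{salary < 7264 ∧ floor ≤ 2}; surviving tuples: {(1, 5930), (2, 3870)}
Taking the union: {(1, 5930), (1, 9170), (1, 9340), (2, 3870), (9, 9460)}
π_{salary} gives {3870, 5930, 9170, 9340, 9460}.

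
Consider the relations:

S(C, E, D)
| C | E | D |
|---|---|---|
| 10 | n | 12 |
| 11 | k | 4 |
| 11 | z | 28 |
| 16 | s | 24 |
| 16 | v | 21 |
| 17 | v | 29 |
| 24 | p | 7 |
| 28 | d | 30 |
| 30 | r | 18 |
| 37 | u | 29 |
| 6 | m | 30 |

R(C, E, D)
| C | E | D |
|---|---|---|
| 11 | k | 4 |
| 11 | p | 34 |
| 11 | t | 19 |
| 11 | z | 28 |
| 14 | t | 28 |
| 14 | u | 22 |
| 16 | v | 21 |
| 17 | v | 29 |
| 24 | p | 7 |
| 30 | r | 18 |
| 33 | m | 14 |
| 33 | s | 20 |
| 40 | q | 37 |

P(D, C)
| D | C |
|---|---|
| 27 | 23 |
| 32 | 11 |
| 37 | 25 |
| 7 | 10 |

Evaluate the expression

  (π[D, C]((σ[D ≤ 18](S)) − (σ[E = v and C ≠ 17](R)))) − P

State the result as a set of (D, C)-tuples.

{(12, 10), (18, 30), (4, 11), (7, 24)}

σ[D ≤ 18]: keep tuples satisfying D ≤ 18 → {(10, n, 12), (11, k, 4), (24, p, 7), (30, r, 18)}
σ[E = v and C ≠ 17]: keep tuples satisfying E = v and C ≠ 17 → {(16, v, 21)}
Taking the difference: {(10, n, 12), (11, k, 4), (24, p, 7), (30, r, 18)}
Keep only column(s) D, C: {(12, 10), (18, 30), (4, 11), (7, 24)}
Taking the difference: {(12, 10), (18, 30), (4, 11), (7, 24)}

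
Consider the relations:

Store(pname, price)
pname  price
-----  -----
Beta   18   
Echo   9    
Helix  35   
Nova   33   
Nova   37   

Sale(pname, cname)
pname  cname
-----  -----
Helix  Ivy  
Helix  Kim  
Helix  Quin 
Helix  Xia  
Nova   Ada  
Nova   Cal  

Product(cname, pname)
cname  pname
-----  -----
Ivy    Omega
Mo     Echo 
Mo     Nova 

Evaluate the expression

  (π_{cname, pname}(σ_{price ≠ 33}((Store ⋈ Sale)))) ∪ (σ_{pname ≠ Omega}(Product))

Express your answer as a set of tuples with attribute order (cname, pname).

Joining Store and Sale on pname yields {(Helix, 35, Ivy), (Helix, 35, Kim), (Helix, 35, Quin), (Helix, 35, Xia), (Nova, 33, Ada), (Nova, 33, Cal), (Nova, 37, Ada), (Nova, 37, Cal)}.
Selection price ≠ 33: {(Helix, 35, Ivy), (Helix, 35, Kim), (Helix, 35, Quin), (Helix, 35, Xia), (Nova, 37, Ada), (Nova, 37, Cal)}
Projecting to cname, pname: {(Ada, Nova), (Cal, Nova), (Ivy, Helix), (Kim, Helix), (Quin, Helix), (Xia, Helix)}
Selection pname ≠ Omega: {(Mo, Echo), (Mo, Nova)}
Set union of the two operands is {(Ada, Nova), (Cal, Nova), (Ivy, Helix), (Kim, Helix), (Mo, Echo), (Mo, Nova), (Quin, Helix), (Xia, Helix)}.

{(Ada, Nova), (Cal, Nova), (Ivy, Helix), (Kim, Helix), (Mo, Echo), (Mo, Nova), (Quin, Helix), (Xia, Helix)}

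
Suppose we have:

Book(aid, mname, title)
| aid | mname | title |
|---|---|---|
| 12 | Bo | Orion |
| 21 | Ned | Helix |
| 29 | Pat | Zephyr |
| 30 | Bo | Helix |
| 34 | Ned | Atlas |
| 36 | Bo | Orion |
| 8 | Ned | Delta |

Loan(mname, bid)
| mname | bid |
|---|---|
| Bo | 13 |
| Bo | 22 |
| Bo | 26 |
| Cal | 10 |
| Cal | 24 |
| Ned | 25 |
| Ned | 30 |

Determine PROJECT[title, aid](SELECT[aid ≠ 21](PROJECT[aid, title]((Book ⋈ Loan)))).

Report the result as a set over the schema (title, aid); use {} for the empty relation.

Joining Book and Loan on mname yields {(12, Bo, Orion, 13), (12, Bo, Orion, 22), (12, Bo, Orion, 26), (21, Ned, Helix, 25), (21, Ned, Helix, 30), (30, Bo, Helix, 13), (30, Bo, Helix, 22), (30, Bo, Helix, 26), (34, Ned, Atlas, 25), (34, Ned, Atlas, 30), (36, Bo, Orion, 13), (36, Bo, Orion, 22), (36, Bo, Orion, 26), (8, Ned, Delta, 25), (8, Ned, Delta, 30)}.
π[aid, title]: project onto (aid, title) (9 duplicate(s) eliminated) → {(12, Orion), (21, Helix), (30, Helix), (34, Atlas), (36, Orion), (8, Delta)}
Apply σ_{aid ≠ 21}; surviving tuples: {(12, Orion), (30, Helix), (34, Atlas), (36, Orion), (8, Delta)}
π[title, aid]: project onto (title, aid) → {(Atlas, 34), (Delta, 8), (Helix, 30), (Orion, 12), (Orion, 36)}

{(Atlas, 34), (Delta, 8), (Helix, 30), (Orion, 12), (Orion, 36)}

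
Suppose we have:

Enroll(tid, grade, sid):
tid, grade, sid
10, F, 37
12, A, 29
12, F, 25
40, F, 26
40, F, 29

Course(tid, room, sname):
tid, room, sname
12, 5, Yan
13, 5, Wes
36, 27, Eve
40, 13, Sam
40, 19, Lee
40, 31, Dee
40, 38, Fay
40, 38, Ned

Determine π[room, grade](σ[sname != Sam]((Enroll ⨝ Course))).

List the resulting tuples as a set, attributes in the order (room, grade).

{(19, F), (31, F), (38, F), (5, A), (5, F)}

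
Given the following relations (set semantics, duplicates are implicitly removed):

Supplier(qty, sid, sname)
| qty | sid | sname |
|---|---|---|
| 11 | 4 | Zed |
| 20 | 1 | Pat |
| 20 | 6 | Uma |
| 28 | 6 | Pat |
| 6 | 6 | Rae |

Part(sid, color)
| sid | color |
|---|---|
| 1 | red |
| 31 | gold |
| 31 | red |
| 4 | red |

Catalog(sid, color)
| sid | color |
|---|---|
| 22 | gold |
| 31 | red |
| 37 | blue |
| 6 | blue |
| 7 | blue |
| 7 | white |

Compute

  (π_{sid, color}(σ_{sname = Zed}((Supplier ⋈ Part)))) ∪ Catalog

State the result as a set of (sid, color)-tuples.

{(22, gold), (31, red), (37, blue), (4, red), (6, blue), (7, blue), (7, white)}

Joining Supplier and Part on sid yields {(11, 4, Zed, red), (20, 1, Pat, red)}.
Filtering on sname = Zed leaves {(11, 4, Zed, red)}.
Projecting to sid, color: {(4, red)}
Set union of the two operands is {(22, gold), (31, red), (37, blue), (4, red), (6, blue), (7, blue), (7, white)}.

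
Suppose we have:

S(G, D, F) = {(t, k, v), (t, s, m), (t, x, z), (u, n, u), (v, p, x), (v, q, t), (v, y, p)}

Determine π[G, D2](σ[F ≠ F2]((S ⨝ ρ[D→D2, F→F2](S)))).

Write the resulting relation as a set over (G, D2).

{(t, k), (t, s), (t, x), (v, p), (v, q), (v, y)}

ρ[D→D2, F→F2]: schema becomes (G, D2, F2); tuples unchanged.
Joining S and ρ[D→D2, F→F2](S) on G yields {(t, k, v, k, v), (t, k, v, s, m), (t, k, v, x, z), (t, s, m, k, v), (t, s, m, s, m), (t, s, m, x, z), (t, x, z, k, v), (t, x, z, s, m), (t, x, z, x, z), (u, n, u, n, u), (v, p, x, p, x), (v, p, x, q, t), (v, p, x, y, p), (v, q, t, p, x), (v, q, t, q, t), (v, q, t, y, p), (v, y, p, p, x), (v, y, p, q, t), (v, y, p, y, p)}.
Filtering on F ≠ F2 leaves {(t, k, v, s, m), (t, k, v, x, z), (t, s, m, k, v), (t, s, m, x, z), (t, x, z, k, v), (t, x, z, s, m), (v, p, x, q, t), (v, p, x, y, p), (v, q, t, p, x), (v, q, t, y, p), (v, y, p, p, x), (v, y, p, q, t)}.
Projecting to G, D2 (6 duplicate(s) eliminated): {(t, k), (t, s), (t, x), (v, p), (v, q), (v, y)}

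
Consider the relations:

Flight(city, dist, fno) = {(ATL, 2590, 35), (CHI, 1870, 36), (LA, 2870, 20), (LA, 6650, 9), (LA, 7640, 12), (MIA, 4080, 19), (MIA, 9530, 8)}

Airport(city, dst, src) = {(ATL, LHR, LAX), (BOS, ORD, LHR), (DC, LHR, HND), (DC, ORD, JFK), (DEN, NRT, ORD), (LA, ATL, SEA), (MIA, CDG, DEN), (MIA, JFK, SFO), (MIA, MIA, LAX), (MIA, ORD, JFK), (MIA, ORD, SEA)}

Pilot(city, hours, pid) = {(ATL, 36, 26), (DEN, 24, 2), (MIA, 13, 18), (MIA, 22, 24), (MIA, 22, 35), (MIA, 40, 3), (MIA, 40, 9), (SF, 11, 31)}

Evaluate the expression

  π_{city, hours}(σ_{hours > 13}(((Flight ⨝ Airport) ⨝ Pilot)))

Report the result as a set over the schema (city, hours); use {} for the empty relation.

Flight ⋈ Airport (natural join on city): {(ATL, 2590, 35, LHR, LAX), (LA, 2870, 20, ATL, SEA), (LA, 6650, 9, ATL, SEA), (LA, 7640, 12, ATL, SEA), (MIA, 4080, 19, CDG, DEN), (MIA, 4080, 19, JFK, SFO), (MIA, 4080, 19, MIA, LAX), (MIA, 4080, 19, ORD, JFK), (MIA, 4080, 19, ORD, SEA), (MIA, 9530, 8, CDG, DEN), (MIA, 9530, 8, JFK, SFO), (MIA, 9530, 8, MIA, LAX), (MIA, 9530, 8, ORD, JFK), (MIA, 9530, 8, ORD, SEA)}
(Flight ⨝ Airport) ⋈ Pilot (natural join on city): {(ATL, 2590, 35, LHR, LAX, 36, 26), (MIA, 4080, 19, CDG, DEN, 13, 18), (MIA, 4080, 19, CDG, DEN, 22, 24), (MIA, 4080, 19, CDG, DEN, 22, 35), (MIA, 4080, 19, CDG, DEN, 40, 3), (MIA, 4080, 19, CDG, DEN, 40, 9), (MIA, 4080, 19, JFK, SFO, 13, 18), (MIA, 4080, 19, JFK, SFO, 22, 24), (MIA, 4080, 19, JFK, SFO, 22, 35), (MIA, 4080, 19, JFK, SFO, 40, 3), (MIA, 4080, 19, JFK, SFO, 40, 9), (MIA, 4080, 19, MIA, LAX, 13, 18), (MIA, 4080, 19, MIA, LAX, 22, 24), (MIA, 4080, 19, MIA, LAX, 22, 35), (MIA, 4080, 19, MIA, LAX, 40, 3), (MIA, 4080, 19, MIA, LAX, 40, 9), (MIA, 4080, 19, ORD, JFK, 13, 18), (MIA, 4080, 19, ORD, JFK, 22, 24), (MIA, 4080, 19, ORD, JFK, 22, 35), (MIA, 4080, 19, ORD, JFK, 40, 3), (MIA, 4080, 19, ORD, JFK, 40, 9), (MIA, 4080, 19, ORD, SEA, 13, 18), (MIA, 4080, 19, ORD, SEA, 22, 24), (MIA, 4080, 19, ORD, SEA, 22, 35), (MIA, 4080, 19, ORD, SEA, 40, 3), (MIA, 4080, 19, ORD, SEA, 40, 9), (MIA, 9530, 8, CDG, DEN, 13, 18), (MIA, 9530, 8, CDG, DEN, 22, 24), (MIA, 9530, 8, CDG, DEN, 22, 35), (MIA, 9530, 8, CDG, DEN, 40, 3), (MIA, 9530, 8, CDG, DEN, 40, 9), (MIA, 9530, 8, JFK, SFO, 13, 18), (MIA, 9530, 8, JFK, SFO, 22, 24), (MIA, 9530, 8, JFK, SFO, 22, 35), (MIA, 9530, 8, JFK, SFO, 40, 3), (MIA, 9530, 8, JFK, SFO, 40, 9), (MIA, 9530, 8, MIA, LAX, 13, 18), (MIA, 9530, 8, MIA, LAX, 22, 24), (MIA, 9530, 8, MIA, LAX, 22, 35), (MIA, 9530, 8, MIA, LAX, 40, 3), (MIA, 9530, 8, MIA, LAX, 40, 9), (MIA, 9530, 8, ORD, JFK, 13, 18), (MIA, 9530, 8, ORD, JFK, 22, 24), (MIA, 9530, 8, ORD, JFK, 22, 35), (MIA, 9530, 8, ORD, JFK, 40, 3), (MIA, 9530, 8, ORD, JFK, 40, 9), (MIA, 9530, 8, ORD, SEA, 13, 18), (MIA, 9530, 8, ORD, SEA, 22, 24), (MIA, 9530, 8, ORD, SEA, 22, 35), (MIA, 9530, 8, ORD, SEA, 40, 3), (MIA, 9530, 8, ORD, SEA, 40, 9)}
σ[hours > 13]: keep tuples satisfying hours > 13 → {(ATL, 2590, 35, LHR, LAX, 36, 26), (MIA, 4080, 19, CDG, DEN, 22, 24), (MIA, 4080, 19, CDG, DEN, 22, 35), (MIA, 4080, 19, CDG, DEN, 40, 3), (MIA, 4080, 19, CDG, DEN, 40, 9), (MIA, 4080, 19, JFK, SFO, 22, 24), (MIA, 4080, 19, JFK, SFO, 22, 35), (MIA, 4080, 19, JFK, SFO, 40, 3), (MIA, 4080, 19, JFK, SFO, 40, 9), (MIA, 4080, 19, MIA, LAX, 22, 24), (MIA, 4080, 19, MIA, LAX, 22, 35), (MIA, 4080, 19, MIA, LAX, 40, 3), (MIA, 4080, 19, MIA, LAX, 40, 9), (MIA, 4080, 19, ORD, JFK, 22, 24), (MIA, 4080, 19, ORD, JFK, 22, 35), (MIA, 4080, 19, ORD, JFK, 40, 3), (MIA, 4080, 19, ORD, JFK, 40, 9), (MIA, 4080, 19, ORD, SEA, 22, 24), (MIA, 4080, 19, ORD, SEA, 22, 35), (MIA, 4080, 19, ORD, SEA, 40, 3), (MIA, 4080, 19, ORD, SEA, 40, 9), (MIA, 9530, 8, CDG, DEN, 22, 24), (MIA, 9530, 8, CDG, DEN, 22, 35), (MIA, 9530, 8, CDG, DEN, 40, 3), (MIA, 9530, 8, CDG, DEN, 40, 9), (MIA, 9530, 8, JFK, SFO, 22, 24), (MIA, 9530, 8, JFK, SFO, 22, 35), (MIA, 9530, 8, JFK, SFO, 40, 3), (MIA, 9530, 8, JFK, SFO, 40, 9), (MIA, 9530, 8, MIA, LAX, 22, 24), (MIA, 9530, 8, MIA, LAX, 22, 35), (MIA, 9530, 8, MIA, LAX, 40, 3), (MIA, 9530, 8, MIA, LAX, 40, 9), (MIA, 9530, 8, ORD, JFK, 22, 24), (MIA, 9530, 8, ORD, JFK, 22, 35), (MIA, 9530, 8, ORD, JFK, 40, 3), (MIA, 9530, 8, ORD, JFK, 40, 9), (MIA, 9530, 8, ORD, SEA, 22, 24), (MIA, 9530, 8, ORD, SEA, 22, 35), (MIA, 9530, 8, ORD, SEA, 40, 3), (MIA, 9530, 8, ORD, SEA, 40, 9)}
π[city, hours]: project onto (city, hours) (38 duplicate(s) eliminated) → {(ATL, 36), (MIA, 22), (MIA, 40)}

{(ATL, 36), (MIA, 22), (MIA, 40)}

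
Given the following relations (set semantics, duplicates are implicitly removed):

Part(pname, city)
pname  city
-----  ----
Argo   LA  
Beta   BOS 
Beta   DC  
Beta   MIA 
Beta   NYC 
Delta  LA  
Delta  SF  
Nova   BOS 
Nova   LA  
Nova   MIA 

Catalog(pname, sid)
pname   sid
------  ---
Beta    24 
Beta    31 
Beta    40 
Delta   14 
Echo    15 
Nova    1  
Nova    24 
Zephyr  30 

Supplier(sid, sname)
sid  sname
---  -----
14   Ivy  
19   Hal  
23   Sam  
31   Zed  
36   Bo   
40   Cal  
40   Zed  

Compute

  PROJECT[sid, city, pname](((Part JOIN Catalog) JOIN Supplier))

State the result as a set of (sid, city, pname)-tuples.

Natural join on pname: {(Beta, BOS, 24), (Beta, BOS, 31), (Beta, BOS, 40), (Beta, DC, 24), (Beta, DC, 31), (Beta, DC, 40), (Beta, MIA, 24), (Beta, MIA, 31), (Beta, MIA, 40), (Beta, NYC, 24), (Beta, NYC, 31), (Beta, NYC, 40), (Delta, LA, 14), (Delta, SF, 14), (Nova, BOS, 1), (Nova, BOS, 24), (Nova, LA, 1), (Nova, LA, 24), (Nova, MIA, 1), (Nova, MIA, 24)}
Natural join on sid: {(Beta, BOS, 31, Zed), (Beta, BOS, 40, Cal), (Beta, BOS, 40, Zed), (Beta, DC, 31, Zed), (Beta, DC, 40, Cal), (Beta, DC, 40, Zed), (Beta, MIA, 31, Zed), (Beta, MIA, 40, Cal), (Beta, MIA, 40, Zed), (Beta, NYC, 31, Zed), (Beta, NYC, 40, Cal), (Beta, NYC, 40, Zed), (Delta, LA, 14, Ivy), (Delta, SF, 14, Ivy)}
Projecting to sid, city, pname (4 duplicate(s) eliminated): {(14, LA, Delta), (14, SF, Delta), (31, BOS, Beta), (31, DC, Beta), (31, MIA, Beta), (31, NYC, Beta), (40, BOS, Beta), (40, DC, Beta), (40, MIA, Beta), (40, NYC, Beta)}

{(14, LA, Delta), (14, SF, Delta), (31, BOS, Beta), (31, DC, Beta), (31, MIA, Beta), (31, NYC, Beta), (40, BOS, Beta), (40, DC, Beta), (40, MIA, Beta), (40, NYC, Beta)}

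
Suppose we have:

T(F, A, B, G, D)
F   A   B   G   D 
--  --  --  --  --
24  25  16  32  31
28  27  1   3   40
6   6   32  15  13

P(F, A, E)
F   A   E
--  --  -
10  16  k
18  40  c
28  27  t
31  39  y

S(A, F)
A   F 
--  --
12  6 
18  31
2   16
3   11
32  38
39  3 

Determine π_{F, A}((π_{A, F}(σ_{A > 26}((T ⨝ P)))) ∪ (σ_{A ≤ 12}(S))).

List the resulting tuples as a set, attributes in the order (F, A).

{(11, 3), (16, 2), (28, 27), (6, 12)}

Natural join on F, A: {(28, 27, 1, 3, 40, t)}
Selection A > 26: {(28, 27, 1, 3, 40, t)}
π_{A, F} gives {(27, 28)}.
Selection A ≤ 12: {(12, 6), (2, 16), (3, 11)}
Taking the union: {(12, 6), (2, 16), (27, 28), (3, 11)}
π_{F, A} gives {(11, 3), (16, 2), (28, 27), (6, 12)}.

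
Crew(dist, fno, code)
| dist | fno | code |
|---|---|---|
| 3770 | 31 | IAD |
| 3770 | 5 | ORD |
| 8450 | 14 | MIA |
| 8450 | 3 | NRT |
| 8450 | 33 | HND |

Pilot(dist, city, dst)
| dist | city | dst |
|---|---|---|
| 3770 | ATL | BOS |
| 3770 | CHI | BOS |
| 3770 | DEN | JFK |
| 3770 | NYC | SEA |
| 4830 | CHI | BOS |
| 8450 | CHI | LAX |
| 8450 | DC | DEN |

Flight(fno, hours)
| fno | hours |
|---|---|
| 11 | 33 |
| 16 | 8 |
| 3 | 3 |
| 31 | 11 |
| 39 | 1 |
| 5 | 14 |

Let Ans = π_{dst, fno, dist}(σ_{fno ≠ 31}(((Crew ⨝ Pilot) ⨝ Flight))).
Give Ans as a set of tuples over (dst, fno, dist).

Joining Crew and Pilot on dist yields {(3770, 31, IAD, ATL, BOS), (3770, 31, IAD, CHI, BOS), (3770, 31, IAD, DEN, JFK), (3770, 31, IAD, NYC, SEA), (3770, 5, ORD, ATL, BOS), (3770, 5, ORD, CHI, BOS), (3770, 5, ORD, DEN, JFK), (3770, 5, ORD, NYC, SEA), (8450, 14, MIA, CHI, LAX), (8450, 14, MIA, DC, DEN), (8450, 3, NRT, CHI, LAX), (8450, 3, NRT, DC, DEN), (8450, 33, HND, CHI, LAX), (8450, 33, HND, DC, DEN)}.
Joining (Crew ⨝ Pilot) and Flight on fno yields {(3770, 31, IAD, ATL, BOS, 11), (3770, 31, IAD, CHI, BOS, 11), (3770, 31, IAD, DEN, JFK, 11), (3770, 31, IAD, NYC, SEA, 11), (3770, 5, ORD, ATL, BOS, 14), (3770, 5, ORD, CHI, BOS, 14), (3770, 5, ORD, DEN, JFK, 14), (3770, 5, ORD, NYC, SEA, 14), (8450, 3, NRT, CHI, LAX, 3), (8450, 3, NRT, DC, DEN, 3)}.
Filtering on fno ≠ 31 leaves {(3770, 5, ORD, ATL, BOS, 14), (3770, 5, ORD, CHI, BOS, 14), (3770, 5, ORD, DEN, JFK, 14), (3770, 5, ORD, NYC, SEA, 14), (8450, 3, NRT, CHI, LAX, 3), (8450, 3, NRT, DC, DEN, 3)}.
π[dst, fno, dist]: project onto (dst, fno, dist) (1 duplicate(s) eliminated) → {(BOS, 5, 3770), (DEN, 3, 8450), (JFK, 5, 3770), (LAX, 3, 8450), (SEA, 5, 3770)}

{(BOS, 5, 3770), (DEN, 3, 8450), (JFK, 5, 3770), (LAX, 3, 8450), (SEA, 5, 3770)}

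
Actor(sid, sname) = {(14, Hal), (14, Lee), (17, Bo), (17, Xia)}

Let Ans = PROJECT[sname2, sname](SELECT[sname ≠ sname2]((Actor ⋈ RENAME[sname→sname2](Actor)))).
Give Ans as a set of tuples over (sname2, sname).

ρ[sname→sname2]: schema becomes (sid, sname2); tuples unchanged.
Natural join on sid: {(14, Hal, Hal), (14, Hal, Lee), (14, Lee, Hal), (14, Lee, Lee), (17, Bo, Bo), (17, Bo, Xia), (17, Xia, Bo), (17, Xia, Xia)}
Filtering on sname ≠ sname2 leaves {(14, Hal, Lee), (14, Lee, Hal), (17, Bo, Xia), (17, Xia, Bo)}.
π_{sname2, sname} gives {(Bo, Xia), (Hal, Lee), (Lee, Hal), (Xia, Bo)}.

{(Bo, Xia), (Hal, Lee), (Lee, Hal), (Xia, Bo)}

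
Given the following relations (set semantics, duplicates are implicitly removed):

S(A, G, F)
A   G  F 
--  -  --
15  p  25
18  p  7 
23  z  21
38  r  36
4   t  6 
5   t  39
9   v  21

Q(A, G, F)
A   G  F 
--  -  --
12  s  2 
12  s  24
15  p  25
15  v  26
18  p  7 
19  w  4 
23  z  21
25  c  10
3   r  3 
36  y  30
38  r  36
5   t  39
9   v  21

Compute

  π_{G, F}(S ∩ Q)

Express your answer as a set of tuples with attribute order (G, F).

{(p, 25), (p, 7), (r, 36), (t, 39), (v, 21), (z, 21)}

Taking the intersection: {(15, p, 25), (18, p, 7), (23, z, 21), (38, r, 36), (5, t, 39), (9, v, 21)}
π_{G, F} gives {(p, 25), (p, 7), (r, 36), (t, 39), (v, 21), (z, 21)}.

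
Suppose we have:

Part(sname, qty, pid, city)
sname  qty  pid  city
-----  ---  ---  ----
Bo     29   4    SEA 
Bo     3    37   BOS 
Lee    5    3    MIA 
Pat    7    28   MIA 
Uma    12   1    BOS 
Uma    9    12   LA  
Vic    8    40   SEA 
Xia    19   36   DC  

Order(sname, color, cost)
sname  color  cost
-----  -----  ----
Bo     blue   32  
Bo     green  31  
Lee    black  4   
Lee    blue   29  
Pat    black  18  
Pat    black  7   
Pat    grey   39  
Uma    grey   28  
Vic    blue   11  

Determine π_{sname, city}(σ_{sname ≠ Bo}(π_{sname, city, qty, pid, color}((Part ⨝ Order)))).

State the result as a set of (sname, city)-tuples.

Part ⋈ Order (natural join on sname): {(Bo, 29, 4, SEA, blue, 32), (Bo, 29, 4, SEA, green, 31), (Bo, 3, 37, BOS, blue, 32), (Bo, 3, 37, BOS, green, 31), (Lee, 5, 3, MIA, black, 4), (Lee, 5, 3, MIA, blue, 29), (Pat, 7, 28, MIA, black, 18), (Pat, 7, 28, MIA, black, 7), (Pat, 7, 28, MIA, grey, 39), (Uma, 12, 1, BOS, grey, 28), (Uma, 9, 12, LA, grey, 28), (Vic, 8, 40, SEA, blue, 11)}
Projecting to sname, city, qty, pid, color (1 duplicate(s) eliminated): {(Bo, BOS, 3, 37, blue), (Bo, BOS, 3, 37, green), (Bo, SEA, 29, 4, blue), (Bo, SEA, 29, 4, green), (Lee, MIA, 5, 3, black), (Lee, MIA, 5, 3, blue), (Pat, MIA, 7, 28, black), (Pat, MIA, 7, 28, grey), (Uma, BOS, 12, 1, grey), (Uma, LA, 9, 12, grey), (Vic, SEA, 8, 40, blue)}
σ[sname ≠ Bo]: keep tuples satisfying sname ≠ Bo → {(Lee, MIA, 5, 3, black), (Lee, MIA, 5, 3, blue), (Pat, MIA, 7, 28, black), (Pat, MIA, 7, 28, grey), (Uma, BOS, 12, 1, grey), (Uma, LA, 9, 12, grey), (Vic, SEA, 8, 40, blue)}
Projecting to sname, city (2 duplicate(s) eliminated): {(Lee, MIA), (Pat, MIA), (Uma, BOS), (Uma, LA), (Vic, SEA)}

{(Lee, MIA), (Pat, MIA), (Uma, BOS), (Uma, LA), (Vic, SEA)}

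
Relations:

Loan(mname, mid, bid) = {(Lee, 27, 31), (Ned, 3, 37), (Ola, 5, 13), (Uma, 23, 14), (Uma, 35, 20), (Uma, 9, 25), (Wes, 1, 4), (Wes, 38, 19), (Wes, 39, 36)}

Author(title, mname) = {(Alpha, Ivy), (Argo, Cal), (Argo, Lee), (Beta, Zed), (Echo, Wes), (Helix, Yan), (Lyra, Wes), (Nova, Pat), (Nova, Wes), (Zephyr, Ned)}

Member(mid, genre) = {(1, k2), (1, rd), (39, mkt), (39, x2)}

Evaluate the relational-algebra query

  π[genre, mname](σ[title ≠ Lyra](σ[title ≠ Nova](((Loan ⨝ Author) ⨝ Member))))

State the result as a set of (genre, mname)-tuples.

Loan ⋈ Author (natural join on mname): {(Lee, 27, 31, Argo), (Ned, 3, 37, Zephyr), (Wes, 1, 4, Echo), (Wes, 1, 4, Lyra), (Wes, 1, 4, Nova), (Wes, 38, 19, Echo), (Wes, 38, 19, Lyra), (Wes, 38, 19, Nova), (Wes, 39, 36, Echo), (Wes, 39, 36, Lyra), (Wes, 39, 36, Nova)}
(Loan ⨝ Author) ⋈ Member (natural join on mid): {(Wes, 1, 4, Echo, k2), (Wes, 1, 4, Echo, rd), (Wes, 1, 4, Lyra, k2), (Wes, 1, 4, Lyra, rd), (Wes, 1, 4, Nova, k2), (Wes, 1, 4, Nova, rd), (Wes, 39, 36, Echo, mkt), (Wes, 39, 36, Echo, x2), (Wes, 39, 36, Lyra, mkt), (Wes, 39, 36, Lyra, x2), (Wes, 39, 36, Nova, mkt), (Wes, 39, 36, Nova, x2)}
Selection title ≠ Nova: {(Wes, 1, 4, Echo, k2), (Wes, 1, 4, Echo, rd), (Wes, 1, 4, Lyra, k2), (Wes, 1, 4, Lyra, rd), (Wes, 39, 36, Echo, mkt), (Wes, 39, 36, Echo, x2), (Wes, 39, 36, Lyra, mkt), (Wes, 39, 36, Lyra, x2)}
Selection title ≠ Lyra: {(Wes, 1, 4, Echo, k2), (Wes, 1, 4, Echo, rd), (Wes, 39, 36, Echo, mkt), (Wes, 39, 36, Echo, x2)}
Projecting to genre, mname: {(k2, Wes), (mkt, Wes), (rd, Wes), (x2, Wes)}

{(k2, Wes), (mkt, Wes), (rd, Wes), (x2, Wes)}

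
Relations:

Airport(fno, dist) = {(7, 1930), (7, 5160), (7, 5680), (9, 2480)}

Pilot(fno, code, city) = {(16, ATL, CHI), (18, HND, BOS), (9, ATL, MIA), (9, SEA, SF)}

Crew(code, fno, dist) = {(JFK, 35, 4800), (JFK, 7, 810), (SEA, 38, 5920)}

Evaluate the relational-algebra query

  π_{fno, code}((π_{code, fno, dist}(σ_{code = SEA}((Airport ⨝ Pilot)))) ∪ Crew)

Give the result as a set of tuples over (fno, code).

Natural join on fno: {(9, 2480, ATL, MIA), (9, 2480, SEA, SF)}
σ[code = SEA]: keep tuples satisfying code = SEA → {(9, 2480, SEA, SF)}
Keep only column(s) code, fno, dist: {(SEA, 9, 2480)}
Set union of the two operands is {(JFK, 35, 4800), (JFK, 7, 810), (SEA, 38, 5920), (SEA, 9, 2480)}.
Keep only column(s) fno, code: {(35, JFK), (38, SEA), (7, JFK), (9, SEA)}

{(35, JFK), (38, SEA), (7, JFK), (9, SEA)}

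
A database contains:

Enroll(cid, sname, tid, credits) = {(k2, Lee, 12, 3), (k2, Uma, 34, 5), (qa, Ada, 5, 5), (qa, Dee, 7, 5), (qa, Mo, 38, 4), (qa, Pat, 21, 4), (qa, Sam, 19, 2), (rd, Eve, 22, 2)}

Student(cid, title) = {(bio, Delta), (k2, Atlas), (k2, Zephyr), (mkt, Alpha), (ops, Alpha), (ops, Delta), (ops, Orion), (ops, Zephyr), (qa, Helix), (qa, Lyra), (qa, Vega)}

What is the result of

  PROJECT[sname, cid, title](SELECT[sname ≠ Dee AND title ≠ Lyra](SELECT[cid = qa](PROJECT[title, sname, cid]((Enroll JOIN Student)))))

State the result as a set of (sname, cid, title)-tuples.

{(Ada, qa, Helix), (Ada, qa, Vega), (Mo, qa, Helix), (Mo, qa, Vega), (Pat, qa, Helix), (Pat, qa, Vega), (Sam, qa, Helix), (Sam, qa, Vega)}

Joining Enroll and Student on cid yields {(k2, Lee, 12, 3, Atlas), (k2, Lee, 12, 3, Zephyr), (k2, Uma, 34, 5, Atlas), (k2, Uma, 34, 5, Zephyr), (qa, Ada, 5, 5, Helix), (qa, Ada, 5, 5, Lyra), (qa, Ada, 5, 5, Vega), (qa, Dee, 7, 5, Helix), (qa, Dee, 7, 5, Lyra), (qa, Dee, 7, 5, Vega), (qa, Mo, 38, 4, Helix), (qa, Mo, 38, 4, Lyra), (qa, Mo, 38, 4, Vega), (qa, Pat, 21, 4, Helix), (qa, Pat, 21, 4, Lyra), (qa, Pat, 21, 4, Vega), (qa, Sam, 19, 2, Helix), (qa, Sam, 19, 2, Lyra), (qa, Sam, 19, 2, Vega)}.
π_{title, sname, cid} gives {(Atlas, Lee, k2), (Atlas, Uma, k2), (Helix, Ada, qa), (Helix, Dee, qa), (Helix, Mo, qa), (Helix, Pat, qa), (Helix, Sam, qa), (Lyra, Ada, qa), (Lyra, Dee, qa), (Lyra, Mo, qa), (Lyra, Pat, qa), (Lyra, Sam, qa), (Vega, Ada, qa), (Vega, Dee, qa), (Vega, Mo, qa), (Vega, Pat, qa), (Vega, Sam, qa), (Zephyr, Lee, k2), (Zephyr, Uma, k2)}.
Filtering on cid = qa leaves {(Helix, Ada, qa), (Helix, Dee, qa), (Helix, Mo, qa), (Helix, Pat, qa), (Helix, Sam, qa), (Lyra, Ada, qa), (Lyra, Dee, qa), (Lyra, Mo, qa), (Lyra, Pat, qa), (Lyra, Sam, qa), (Vega, Ada, qa), (Vega, Dee, qa), (Vega, Mo, qa), (Vega, Pat, qa), (Vega, Sam, qa)}.
Filtering on sname ≠ Dee AND title ≠ Lyra leaves {(Helix, Ada, qa), (Helix, Mo, qa), (Helix, Pat, qa), (Helix, Sam, qa), (Vega, Ada, qa), (Vega, Mo, qa), (Vega, Pat, qa), (Vega, Sam, qa)}.
π_{sname, cid, title} gives {(Ada, qa, Helix), (Ada, qa, Vega), (Mo, qa, Helix), (Mo, qa, Vega), (Pat, qa, Helix), (Pat, qa, Vega), (Sam, qa, Helix), (Sam, qa, Vega)}.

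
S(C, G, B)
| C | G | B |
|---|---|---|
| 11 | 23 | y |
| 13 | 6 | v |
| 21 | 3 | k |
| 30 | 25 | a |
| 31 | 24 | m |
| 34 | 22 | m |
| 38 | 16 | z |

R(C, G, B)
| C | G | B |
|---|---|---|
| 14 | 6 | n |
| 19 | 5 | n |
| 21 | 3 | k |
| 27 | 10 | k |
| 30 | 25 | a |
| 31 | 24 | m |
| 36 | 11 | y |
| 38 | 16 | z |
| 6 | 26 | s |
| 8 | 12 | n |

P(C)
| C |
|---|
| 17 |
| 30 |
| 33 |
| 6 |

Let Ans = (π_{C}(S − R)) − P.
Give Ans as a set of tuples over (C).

{11, 13, 34}

Difference: {(11, 23, y), (13, 6, v), (21, 3, k), (30, 25, a), (31, 24, m), (34, 22, m), (38, 16, z)} with {(14, 6, n), (19, 5, n), (21, 3, k), (27, 10, k), (30, 25, a), (31, 24, m), (36, 11, y), (38, 16, z), (6, 26, s), (8, 12, n)} → {(11, 23, y), (13, 6, v), (34, 22, m)}
Keep only column(s) C: {11, 13, 34}
Difference: {11, 13, 34} with {17, 30, 33, 6} → {11, 13, 34}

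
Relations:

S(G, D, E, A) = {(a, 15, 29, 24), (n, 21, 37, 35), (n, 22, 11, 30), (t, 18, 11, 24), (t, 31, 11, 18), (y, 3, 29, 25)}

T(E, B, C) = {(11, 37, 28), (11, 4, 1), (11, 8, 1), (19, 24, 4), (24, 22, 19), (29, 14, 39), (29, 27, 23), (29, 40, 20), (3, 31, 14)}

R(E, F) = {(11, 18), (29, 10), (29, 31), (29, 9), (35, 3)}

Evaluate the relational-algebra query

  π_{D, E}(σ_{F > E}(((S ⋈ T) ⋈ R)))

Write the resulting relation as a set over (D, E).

{(15, 29), (18, 11), (22, 11), (3, 29), (31, 11)}

Joining S and T on E yields {(a, 15, 29, 24, 14, 39), (a, 15, 29, 24, 27, 23), (a, 15, 29, 24, 40, 20), (n, 22, 11, 30, 37, 28), (n, 22, 11, 30, 4, 1), (n, 22, 11, 30, 8, 1), (t, 18, 11, 24, 37, 28), (t, 18, 11, 24, 4, 1), (t, 18, 11, 24, 8, 1), (t, 31, 11, 18, 37, 28), (t, 31, 11, 18, 4, 1), (t, 31, 11, 18, 8, 1), (y, 3, 29, 25, 14, 39), (y, 3, 29, 25, 27, 23), (y, 3, 29, 25, 40, 20)}.
Joining (S ⋈ T) and R on E yields {(a, 15, 29, 24, 14, 39, 10), (a, 15, 29, 24, 14, 39, 31), (a, 15, 29, 24, 14, 39, 9), (a, 15, 29, 24, 27, 23, 10), (a, 15, 29, 24, 27, 23, 31), (a, 15, 29, 24, 27, 23, 9), (a, 15, 29, 24, 40, 20, 10), (a, 15, 29, 24, 40, 20, 31), (a, 15, 29, 24, 40, 20, 9), (n, 22, 11, 30, 37, 28, 18), (n, 22, 11, 30, 4, 1, 18), (n, 22, 11, 30, 8, 1, 18), (t, 18, 11, 24, 37, 28, 18), (t, 18, 11, 24, 4, 1, 18), (t, 18, 11, 24, 8, 1, 18), (t, 31, 11, 18, 37, 28, 18), (t, 31, 11, 18, 4, 1, 18), (t, 31, 11, 18, 8, 1, 18), (y, 3, 29, 25, 14, 39, 10), (y, 3, 29, 25, 14, 39, 31), (y, 3, 29, 25, 14, 39, 9), (y, 3, 29, 25, 27, 23, 10), (y, 3, 29, 25, 27, 23, 31), (y, 3, 29, 25, 27, 23, 9), (y, 3, 29, 25, 40, 20, 10), (y, 3, 29, 25, 40, 20, 31), (y, 3, 29, 25, 40, 20, 9)}.
σ[F > E]: keep tuples satisfying F > E → {(a, 15, 29, 24, 14, 39, 31), (a, 15, 29, 24, 27, 23, 31), (a, 15, 29, 24, 40, 20, 31), (n, 22, 11, 30, 37, 28, 18), (n, 22, 11, 30, 4, 1, 18), (n, 22, 11, 30, 8, 1, 18), (t, 18, 11, 24, 37, 28, 18), (t, 18, 11, 24, 4, 1, 18), (t, 18, 11, 24, 8, 1, 18), (t, 31, 11, 18, 37, 28, 18), (t, 31, 11, 18, 4, 1, 18), (t, 31, 11, 18, 8, 1, 18), (y, 3, 29, 25, 14, 39, 31), (y, 3, 29, 25, 27, 23, 31), (y, 3, 29, 25, 40, 20, 31)}
Projecting to D, E (10 duplicate(s) eliminated): {(15, 29), (18, 11), (22, 11), (3, 29), (31, 11)}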